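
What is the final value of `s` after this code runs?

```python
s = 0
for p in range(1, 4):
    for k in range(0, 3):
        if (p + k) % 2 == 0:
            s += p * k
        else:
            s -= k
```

p=1,k=0: odd sum, s = 0-0 = 0
p=1,k=1: even sum, s = 0+1 = 1
p=1,k=2: odd sum, s = 1-2 = -1
p=2,k=0: even sum, s = (-1)+0 = -1
p=2,k=1: odd sum, s = (-1)-1 = -2
p=2,k=2: even sum, s = (-2)+4 = 2
p=3,k=0: odd sum, s = 2-0 = 2
p=3,k=1: even sum, s = 2+3 = 5
p=3,k=2: odd sum, s = 5-2 = 3

3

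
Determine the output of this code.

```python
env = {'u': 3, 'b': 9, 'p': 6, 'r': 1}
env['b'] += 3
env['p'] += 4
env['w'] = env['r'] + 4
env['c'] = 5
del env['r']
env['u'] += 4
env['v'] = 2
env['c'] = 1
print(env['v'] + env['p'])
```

12

env['b'] = 9+3 = 12 → {'u': 3, 'b': 12, 'p': 6, 'r': 1}
env['p'] = 6+4 = 10 → {'u': 3, 'b': 12, 'p': 10, 'r': 1}
env['w'] = env['r']+4 = 5 → {'u': 3, 'b': 12, 'p': 10, 'r': 1, 'w': 5}
env['c'] = 5 → {'u': 3, 'b': 12, 'p': 10, 'r': 1, 'w': 5, 'c': 5}
del 'r' → {'u': 3, 'b': 12, 'p': 10, 'w': 5, 'c': 5}
env['u'] = 3+4 = 7 → {'u': 7, 'b': 12, 'p': 10, 'w': 5, 'c': 5}
env['v'] = 2 → {'u': 7, 'b': 12, 'p': 10, 'w': 5, 'c': 5, 'v': 2}
env['c'] = 1 → {'u': 7, 'b': 12, 'p': 10, 'w': 5, 'c': 1, 'v': 2}
env['v']+env['p'] = 2+10 = 12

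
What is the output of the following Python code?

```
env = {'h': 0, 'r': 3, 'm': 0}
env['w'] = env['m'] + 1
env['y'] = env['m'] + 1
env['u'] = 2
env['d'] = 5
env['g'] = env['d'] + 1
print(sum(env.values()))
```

18

env['w'] = env['m']+1 = 1 → {'h': 0, 'r': 3, 'm': 0, 'w': 1}
env['y'] = env['m']+1 = 1 → {'h': 0, 'r': 3, 'm': 0, 'w': 1, 'y': 1}
env['u'] = 2 → {'h': 0, 'r': 3, 'm': 0, 'w': 1, 'y': 1, 'u': 2}
env['d'] = 5 → {'h': 0, 'r': 3, 'm': 0, 'w': 1, 'y': 1, 'u': 2, 'd': 5}
env['g'] = env['d']+1 = 6 → {'h': 0, 'r': 3, 'm': 0, 'w': 1, 'y': 1, 'u': 2, 'd': 5, 'g': 6}
sum of values = 18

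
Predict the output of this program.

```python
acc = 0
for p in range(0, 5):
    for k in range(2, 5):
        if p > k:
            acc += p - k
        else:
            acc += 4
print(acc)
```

52

p=0,k=2: not 0>2, acc = 0+4 = 4
p=0,k=3: not 0>3, acc = 4+4 = 8
p=0,k=4: not 0>4, acc = 8+4 = 12
p=1,k=2: not 1>2, acc = 12+4 = 16
p=1,k=3: not 1>3, acc = 16+4 = 20
p=1,k=4: not 1>4, acc = 20+4 = 24
p=2,k=2: not 2>2, acc = 24+4 = 28
p=2,k=3: not 2>3, acc = 28+4 = 32
p=2,k=4: not 2>4, acc = 32+4 = 36
p=3,k=2: 3>2, acc = 36+1 = 37
p=3,k=3: not 3>3, acc = 37+4 = 41
p=3,k=4: not 3>4, acc = 41+4 = 45
p=4,k=2: 4>2, acc = 45+2 = 47
p=4,k=3: 4>3, acc = 47+1 = 48
p=4,k=4: not 4>4, acc = 48+4 = 52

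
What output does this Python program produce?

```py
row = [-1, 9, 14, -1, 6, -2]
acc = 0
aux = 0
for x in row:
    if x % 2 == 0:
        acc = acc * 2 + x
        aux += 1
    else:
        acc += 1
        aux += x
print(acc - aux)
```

76

x=-1: not even, acc = 0+1 = 1; aux=-1
x=9: not even, acc = 1+1 = 2; aux=8
x=14: even, acc = 2*2+14 = 18; aux=9
x=-1: not even, acc = 18+1 = 19; aux=8
x=6: even, acc = 19*2+6 = 44; aux=9
x=-2: even, acc = 44*2+(-2) = 86; aux=10
acc-aux = 86-10 = 76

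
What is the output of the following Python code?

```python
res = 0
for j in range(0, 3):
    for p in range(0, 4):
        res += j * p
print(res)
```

j=0,p=0: res = 0+0 = 0
j=0,p=1: res = 0+0 = 0
j=0,p=2: res = 0+0 = 0
j=0,p=3: res = 0+0 = 0
j=1,p=0: res = 0+0 = 0
j=1,p=1: res = 0+1 = 1
j=1,p=2: res = 1+2 = 3
j=1,p=3: res = 3+3 = 6
j=2,p=0: res = 6+0 = 6
j=2,p=1: res = 6+2 = 8
j=2,p=2: res = 8+4 = 12
j=2,p=3: res = 12+6 = 18

18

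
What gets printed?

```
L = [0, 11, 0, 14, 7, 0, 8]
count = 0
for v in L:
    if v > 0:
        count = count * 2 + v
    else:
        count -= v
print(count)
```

166

v=0: not >0, count = 0-0 = 0
v=11: >0, count = 0*2+11 = 11
v=0: not >0, count = 11-0 = 11
v=14: >0, count = 11*2+14 = 36
v=7: >0, count = 36*2+7 = 79
v=0: not >0, count = 79-0 = 79
v=8: >0, count = 79*2+8 = 166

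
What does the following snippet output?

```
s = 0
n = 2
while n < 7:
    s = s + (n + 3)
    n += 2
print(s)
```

21

n=2: s = 0+5 = 5
n=4: s = 5+7 = 12
n=6: s = 12+9 = 21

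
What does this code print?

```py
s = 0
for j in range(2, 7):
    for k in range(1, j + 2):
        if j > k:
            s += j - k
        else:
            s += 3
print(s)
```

j=2,k=1: 2>1, s = 0+1 = 1
j=2,k=2: not 2>2, s = 1+3 = 4
j=2,k=3: not 2>3, s = 4+3 = 7
j=3,k=1: 3>1, s = 7+2 = 9
j=3,k=2: 3>2, s = 9+1 = 10
j=3,k=3: not 3>3, s = 10+3 = 13
j=3,k=4: not 3>4, s = 13+3 = 16
j=4,k=1: 4>1, s = 16+3 = 19
j=4,k=2: 4>2, s = 19+2 = 21
j=4,k=3: 4>3, s = 21+1 = 22
j=4,k=4: not 4>4, s = 22+3 = 25
j=4,k=5: not 4>5, s = 25+3 = 28
j=5,k=1: 5>1, s = 28+4 = 32
j=5,k=2: 5>2, s = 32+3 = 35
j=5,k=3: 5>3, s = 35+2 = 37
j=5,k=4: 5>4, s = 37+1 = 38
j=5,k=5: not 5>5, s = 38+3 = 41
j=5,k=6: not 5>6, s = 41+3 = 44
j=6,k=1: 6>1, s = 44+5 = 49
j=6,k=2: 6>2, s = 49+4 = 53
j=6,k=3: 6>3, s = 53+3 = 56
j=6,k=4: 6>4, s = 56+2 = 58
j=6,k=5: 6>5, s = 58+1 = 59
j=6,k=6: not 6>6, s = 59+3 = 62
j=6,k=7: not 6>7, s = 62+3 = 65

65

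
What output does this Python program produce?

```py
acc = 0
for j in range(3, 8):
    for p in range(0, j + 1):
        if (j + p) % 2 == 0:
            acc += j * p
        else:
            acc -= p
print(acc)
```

j=3,p=0: odd sum, acc = 0-0 = 0
j=3,p=1: even sum, acc = 0+3 = 3
j=3,p=2: odd sum, acc = 3-2 = 1
j=3,p=3: even sum, acc = 1+9 = 10
j=4,p=0: even sum, acc = 10+0 = 10
j=4,p=1: odd sum, acc = 10-1 = 9
j=4,p=2: even sum, acc = 9+8 = 17
j=4,p=3: odd sum, acc = 17-3 = 14
j=4,p=4: even sum, acc = 14+16 = 30
j=5,p=0: odd sum, acc = 30-0 = 30
j=5,p=1: even sum, acc = 30+5 = 35
j=5,p=2: odd sum, acc = 35-2 = 33
j=5,p=3: even sum, acc = 33+15 = 48
j=5,p=4: odd sum, acc = 48-4 = 44
j=5,p=5: even sum, acc = 44+25 = 69
j=6,p=0: even sum, acc = 69+0 = 69
j=6,p=1: odd sum, acc = 69-1 = 68
j=6,p=2: even sum, acc = 68+12 = 80
j=6,p=3: odd sum, acc = 80-3 = 77
j=6,p=4: even sum, acc = 77+24 = 101
j=6,p=5: odd sum, acc = 101-5 = 96
j=6,p=6: even sum, acc = 96+36 = 132
j=7,p=0: odd sum, acc = 132-0 = 132
j=7,p=1: even sum, acc = 132+7 = 139
j=7,p=2: odd sum, acc = 139-2 = 137
j=7,p=3: even sum, acc = 137+21 = 158
j=7,p=4: odd sum, acc = 158-4 = 154
j=7,p=5: even sum, acc = 154+35 = 189
j=7,p=6: odd sum, acc = 189-6 = 183
j=7,p=7: even sum, acc = 183+49 = 232

232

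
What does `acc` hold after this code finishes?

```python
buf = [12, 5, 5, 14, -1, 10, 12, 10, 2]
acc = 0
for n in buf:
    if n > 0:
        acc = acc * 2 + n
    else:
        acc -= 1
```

2374

n=12: >0, acc = 0*2+12 = 12
n=5: >0, acc = 12*2+5 = 29
n=5: >0, acc = 29*2+5 = 63
n=14: >0, acc = 63*2+14 = 140
n=-1: not >0, acc = 140-1 = 139
n=10: >0, acc = 139*2+10 = 288
n=12: >0, acc = 288*2+12 = 588
n=10: >0, acc = 588*2+10 = 1186
n=2: >0, acc = 1186*2+2 = 2374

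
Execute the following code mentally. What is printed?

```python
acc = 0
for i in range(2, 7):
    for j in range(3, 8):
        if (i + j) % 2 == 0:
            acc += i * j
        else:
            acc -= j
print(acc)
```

i=2,j=3: odd sum, acc = 0-3 = -3
i=2,j=4: even sum, acc = (-3)+8 = 5
i=2,j=5: odd sum, acc = 5-5 = 0
i=2,j=6: even sum, acc = 0+12 = 12
i=2,j=7: odd sum, acc = 12-7 = 5
i=3,j=3: even sum, acc = 5+9 = 14
i=3,j=4: odd sum, acc = 14-4 = 10
i=3,j=5: even sum, acc = 10+15 = 25
i=3,j=6: odd sum, acc = 25-6 = 19
i=3,j=7: even sum, acc = 19+21 = 40
i=4,j=3: odd sum, acc = 40-3 = 37
i=4,j=4: even sum, acc = 37+16 = 53
i=4,j=5: odd sum, acc = 53-5 = 48
i=4,j=6: even sum, acc = 48+24 = 72
i=4,j=7: odd sum, acc = 72-7 = 65
i=5,j=3: even sum, acc = 65+15 = 80
i=5,j=4: odd sum, acc = 80-4 = 76
i=5,j=5: even sum, acc = 76+25 = 101
i=5,j=6: odd sum, acc = 101-6 = 95
i=5,j=7: even sum, acc = 95+35 = 130
i=6,j=3: odd sum, acc = 130-3 = 127
i=6,j=4: even sum, acc = 127+24 = 151
i=6,j=5: odd sum, acc = 151-5 = 146
i=6,j=6: even sum, acc = 146+36 = 182
i=6,j=7: odd sum, acc = 182-7 = 175

175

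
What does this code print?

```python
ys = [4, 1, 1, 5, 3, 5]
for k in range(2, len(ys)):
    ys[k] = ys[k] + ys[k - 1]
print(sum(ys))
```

k=2: ys[2] = 1+1 = 2 → [4, 1, 2, 5, 3, 5]
k=3: ys[3] = 5+2 = 7 → [4, 1, 2, 7, 3, 5]
k=4: ys[4] = 3+7 = 10 → [4, 1, 2, 7, 10, 5]
k=5: ys[5] = 5+10 = 15 → [4, 1, 2, 7, 10, 15]
sum = 39

39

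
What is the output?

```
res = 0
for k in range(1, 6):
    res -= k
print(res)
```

k=1: res = 0-1 = -1
k=2: res = (-1)-2 = -3
k=3: res = (-3)-3 = -6
k=4: res = (-6)-4 = -10
k=5: res = (-10)-5 = -15

-15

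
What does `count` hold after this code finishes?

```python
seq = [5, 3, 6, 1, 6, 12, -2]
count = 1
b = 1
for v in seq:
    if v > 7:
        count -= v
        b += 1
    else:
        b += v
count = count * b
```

-231

v=5: not >7; b=6
v=3: not >7; b=9
v=6: not >7; b=15
v=1: not >7; b=16
v=6: not >7; b=22
v=12: >7, count = 1-12 = -11; b=23
v=-2: not >7; b=21
count*b = (-11)*21 = -231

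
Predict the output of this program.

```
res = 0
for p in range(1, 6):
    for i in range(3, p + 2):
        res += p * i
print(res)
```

p=2,i=3: res = 0+6 = 6
p=3,i=3: res = 6+9 = 15
p=3,i=4: res = 15+12 = 27
p=4,i=3: res = 27+12 = 39
p=4,i=4: res = 39+16 = 55
p=4,i=5: res = 55+20 = 75
p=5,i=3: res = 75+15 = 90
p=5,i=4: res = 90+20 = 110
p=5,i=5: res = 110+25 = 135
p=5,i=6: res = 135+30 = 165

165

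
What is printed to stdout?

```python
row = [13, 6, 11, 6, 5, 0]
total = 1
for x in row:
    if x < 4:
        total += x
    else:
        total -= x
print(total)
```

-40

x=13: not <4, total = 1-13 = -12
x=6: not <4, total = (-12)-6 = -18
x=11: not <4, total = (-18)-11 = -29
x=6: not <4, total = (-29)-6 = -35
x=5: not <4, total = (-35)-5 = -40
x=0: <4, total = (-40)+0 = -40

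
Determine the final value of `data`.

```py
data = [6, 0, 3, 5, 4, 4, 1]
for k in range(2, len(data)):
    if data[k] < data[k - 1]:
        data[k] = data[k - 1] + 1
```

[6, 0, 3, 5, 6, 7, 8]

k=2: 3>=0, unchanged → [6, 0, 3, 5, 4, 4, 1]
k=3: 5>=3, unchanged → [6, 0, 3, 5, 4, 4, 1]
k=4: 4<5, data[4] = 5+1 = 6 → [6, 0, 3, 5, 6, 4, 1]
k=5: 4<6, data[5] = 6+1 = 7 → [6, 0, 3, 5, 6, 7, 1]
k=6: 1<7, data[6] = 7+1 = 8 → [6, 0, 3, 5, 6, 7, 8]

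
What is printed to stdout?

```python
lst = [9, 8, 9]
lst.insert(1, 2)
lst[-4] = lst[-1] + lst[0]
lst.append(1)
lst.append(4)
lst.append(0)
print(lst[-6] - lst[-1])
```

2

insert 2 at 1 → [9, 2, 8, 9]
lst[-4] = lst[-1]+lst[0] = 9+9 = 18 → [18, 2, 8, 9]
append 1 → [18, 2, 8, 9, 1]
append 4 → [18, 2, 8, 9, 1, 4]
append 0 → [18, 2, 8, 9, 1, 4, 0]
lst[-6]-lst[-1] = 2-0 = 2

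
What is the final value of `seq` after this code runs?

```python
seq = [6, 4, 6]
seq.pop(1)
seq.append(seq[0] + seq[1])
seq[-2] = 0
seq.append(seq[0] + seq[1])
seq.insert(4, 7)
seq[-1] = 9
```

[6, 0, 12, 6, 9]

pop(1) removes 4 → [6, 6]
append seq[0]+seq[1] = 6+6 = 12 → [6, 6, 12]
seq[-2] = 0 → [6, 0, 12]
append seq[0]+seq[1] = 6+0 = 6 → [6, 0, 12, 6]
insert 7 at 4 → [6, 0, 12, 6, 7]
seq[-1] = 9 → [6, 0, 12, 6, 9]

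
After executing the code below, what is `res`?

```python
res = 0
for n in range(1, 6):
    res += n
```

15

n=1: res = 0+1 = 1
n=2: res = 1+2 = 3
n=3: res = 3+3 = 6
n=4: res = 6+4 = 10
n=5: res = 10+5 = 15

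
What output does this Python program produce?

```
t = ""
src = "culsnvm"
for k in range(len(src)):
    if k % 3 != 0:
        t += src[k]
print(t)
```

ulnv

k=0: skip
k=1: add 'u' → 'u'
k=2: add 'l' → 'ul'
k=3: skip
k=4: add 'n' → 'uln'
k=5: add 'v' → 'ulnv'
k=6: skip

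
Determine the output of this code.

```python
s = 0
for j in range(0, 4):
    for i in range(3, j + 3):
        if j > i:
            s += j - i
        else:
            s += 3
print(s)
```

18

j=1,i=3: not 1>3, s = 0+3 = 3
j=2,i=3: not 2>3, s = 3+3 = 6
j=2,i=4: not 2>4, s = 6+3 = 9
j=3,i=3: not 3>3, s = 9+3 = 12
j=3,i=4: not 3>4, s = 12+3 = 15
j=3,i=5: not 3>5, s = 15+3 = 18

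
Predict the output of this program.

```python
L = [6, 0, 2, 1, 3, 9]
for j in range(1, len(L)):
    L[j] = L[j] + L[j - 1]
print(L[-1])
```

j=1: L[1] = 0+6 = 6 → [6, 6, 2, 1, 3, 9]
j=2: L[2] = 2+6 = 8 → [6, 6, 8, 1, 3, 9]
j=3: L[3] = 1+8 = 9 → [6, 6, 8, 9, 3, 9]
j=4: L[4] = 3+9 = 12 → [6, 6, 8, 9, 12, 9]
j=5: L[5] = 9+12 = 21 → [6, 6, 8, 9, 12, 21]

21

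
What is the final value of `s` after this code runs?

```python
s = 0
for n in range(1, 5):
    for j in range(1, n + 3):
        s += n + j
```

n=1,j=1: s = 0+2 = 2
n=1,j=2: s = 2+3 = 5
n=1,j=3: s = 5+4 = 9
n=2,j=1: s = 9+3 = 12
n=2,j=2: s = 12+4 = 16
n=2,j=3: s = 16+5 = 21
n=2,j=4: s = 21+6 = 27
n=3,j=1: s = 27+4 = 31
n=3,j=2: s = 31+5 = 36
n=3,j=3: s = 36+6 = 42
n=3,j=4: s = 42+7 = 49
n=3,j=5: s = 49+8 = 57
n=4,j=1: s = 57+5 = 62
n=4,j=2: s = 62+6 = 68
n=4,j=3: s = 68+7 = 75
n=4,j=4: s = 75+8 = 83
n=4,j=5: s = 83+9 = 92
n=4,j=6: s = 92+10 = 102

102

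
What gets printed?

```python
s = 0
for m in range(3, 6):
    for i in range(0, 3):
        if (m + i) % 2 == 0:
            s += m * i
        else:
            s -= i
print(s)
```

m=3,i=0: odd sum, s = 0-0 = 0
m=3,i=1: even sum, s = 0+3 = 3
m=3,i=2: odd sum, s = 3-2 = 1
m=4,i=0: even sum, s = 1+0 = 1
m=4,i=1: odd sum, s = 1-1 = 0
m=4,i=2: even sum, s = 0+8 = 8
m=5,i=0: odd sum, s = 8-0 = 8
m=5,i=1: even sum, s = 8+5 = 13
m=5,i=2: odd sum, s = 13-2 = 11

11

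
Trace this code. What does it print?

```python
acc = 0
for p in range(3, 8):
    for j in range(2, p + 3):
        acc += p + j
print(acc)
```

300

p=3,j=2: acc = 0+5 = 5
p=3,j=3: acc = 5+6 = 11
p=3,j=4: acc = 11+7 = 18
p=3,j=5: acc = 18+8 = 26
p=4,j=2: acc = 26+6 = 32
p=4,j=3: acc = 32+7 = 39
p=4,j=4: acc = 39+8 = 47
p=4,j=5: acc = 47+9 = 56
p=4,j=6: acc = 56+10 = 66
p=5,j=2: acc = 66+7 = 73
p=5,j=3: acc = 73+8 = 81
p=5,j=4: acc = 81+9 = 90
p=5,j=5: acc = 90+10 = 100
p=5,j=6: acc = 100+11 = 111
p=5,j=7: acc = 111+12 = 123
p=6,j=2: acc = 123+8 = 131
p=6,j=3: acc = 131+9 = 140
p=6,j=4: acc = 140+10 = 150
p=6,j=5: acc = 150+11 = 161
p=6,j=6: acc = 161+12 = 173
p=6,j=7: acc = 173+13 = 186
p=6,j=8: acc = 186+14 = 200
p=7,j=2: acc = 200+9 = 209
p=7,j=3: acc = 209+10 = 219
p=7,j=4: acc = 219+11 = 230
p=7,j=5: acc = 230+12 = 242
p=7,j=6: acc = 242+13 = 255
p=7,j=7: acc = 255+14 = 269
p=7,j=8: acc = 269+15 = 284
p=7,j=9: acc = 284+16 = 300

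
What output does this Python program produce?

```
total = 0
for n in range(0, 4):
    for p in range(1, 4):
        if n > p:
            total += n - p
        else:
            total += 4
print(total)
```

n=0,p=1: not 0>1, total = 0+4 = 4
n=0,p=2: not 0>2, total = 4+4 = 8
n=0,p=3: not 0>3, total = 8+4 = 12
n=1,p=1: not 1>1, total = 12+4 = 16
n=1,p=2: not 1>2, total = 16+4 = 20
n=1,p=3: not 1>3, total = 20+4 = 24
n=2,p=1: 2>1, total = 24+1 = 25
n=2,p=2: not 2>2, total = 25+4 = 29
n=2,p=3: not 2>3, total = 29+4 = 33
n=3,p=1: 3>1, total = 33+2 = 35
n=3,p=2: 3>2, total = 35+1 = 36
n=3,p=3: not 3>3, total = 36+4 = 40

40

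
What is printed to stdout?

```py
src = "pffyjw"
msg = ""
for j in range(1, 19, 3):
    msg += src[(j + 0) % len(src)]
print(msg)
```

j=1: add src[1]='f' → 'f'
j=4: add src[4]='j' → 'fj'
j=7: add src[1]='f' → 'fjf'
j=10: add src[4]='j' → 'fjfj'
j=13: add src[1]='f' → 'fjfjf'
j=16: add src[4]='j' → 'fjfjfj'

fjfjfj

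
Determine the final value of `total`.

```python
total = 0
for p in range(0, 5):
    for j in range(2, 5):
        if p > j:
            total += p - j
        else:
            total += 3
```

p=0,j=2: not 0>2, total = 0+3 = 3
p=0,j=3: not 0>3, total = 3+3 = 6
p=0,j=4: not 0>4, total = 6+3 = 9
p=1,j=2: not 1>2, total = 9+3 = 12
p=1,j=3: not 1>3, total = 12+3 = 15
p=1,j=4: not 1>4, total = 15+3 = 18
p=2,j=2: not 2>2, total = 18+3 = 21
p=2,j=3: not 2>3, total = 21+3 = 24
p=2,j=4: not 2>4, total = 24+3 = 27
p=3,j=2: 3>2, total = 27+1 = 28
p=3,j=3: not 3>3, total = 28+3 = 31
p=3,j=4: not 3>4, total = 31+3 = 34
p=4,j=2: 4>2, total = 34+2 = 36
p=4,j=3: 4>3, total = 36+1 = 37
p=4,j=4: not 4>4, total = 37+3 = 40

40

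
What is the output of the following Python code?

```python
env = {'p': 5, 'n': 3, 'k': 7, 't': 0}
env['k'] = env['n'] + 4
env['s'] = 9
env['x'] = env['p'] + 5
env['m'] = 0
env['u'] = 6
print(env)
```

{'p': 5, 'n': 3, 'k': 7, 't': 0, 's': 9, 'x': 10, 'm': 0, 'u': 6}

env['k'] = env['n']+4 = 7 → {'p': 5, 'n': 3, 'k': 7, 't': 0}
env['s'] = 9 → {'p': 5, 'n': 3, 'k': 7, 't': 0, 's': 9}
env['x'] = env['p']+5 = 10 → {'p': 5, 'n': 3, 'k': 7, 't': 0, 's': 9, 'x': 10}
env['m'] = 0 → {'p': 5, 'n': 3, 'k': 7, 't': 0, 's': 9, 'x': 10, 'm': 0}
env['u'] = 6 → {'p': 5, 'n': 3, 'k': 7, 't': 0, 's': 9, 'x': 10, 'm': 0, 'u': 6}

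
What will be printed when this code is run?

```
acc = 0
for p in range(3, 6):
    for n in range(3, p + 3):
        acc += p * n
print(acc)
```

233

p=3,n=3: acc = 0+9 = 9
p=3,n=4: acc = 9+12 = 21
p=3,n=5: acc = 21+15 = 36
p=4,n=3: acc = 36+12 = 48
p=4,n=4: acc = 48+16 = 64
p=4,n=5: acc = 64+20 = 84
p=4,n=6: acc = 84+24 = 108
p=5,n=3: acc = 108+15 = 123
p=5,n=4: acc = 123+20 = 143
p=5,n=5: acc = 143+25 = 168
p=5,n=6: acc = 168+30 = 198
p=5,n=7: acc = 198+35 = 233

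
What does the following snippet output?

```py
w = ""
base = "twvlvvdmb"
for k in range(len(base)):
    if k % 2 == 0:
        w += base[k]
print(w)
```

tvvdb

k=0: add 't' → 't'
k=1: skip
k=2: add 'v' → 'tv'
k=3: skip
k=4: add 'v' → 'tvv'
k=5: skip
k=6: add 'd' → 'tvvd'
k=7: skip
k=8: add 'b' → 'tvvdb'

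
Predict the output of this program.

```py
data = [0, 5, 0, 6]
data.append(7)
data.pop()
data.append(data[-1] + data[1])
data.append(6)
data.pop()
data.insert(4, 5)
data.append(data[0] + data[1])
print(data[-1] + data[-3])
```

10

append 7 → [0, 5, 0, 6, 7]
pop() removes 7 → [0, 5, 0, 6]
append data[-1]+data[1] = 6+5 = 11 → [0, 5, 0, 6, 11]
append 6 → [0, 5, 0, 6, 11, 6]
pop() removes 6 → [0, 5, 0, 6, 11]
insert 5 at 4 → [0, 5, 0, 6, 5, 11]
append data[0]+data[1] = 0+5 = 5 → [0, 5, 0, 6, 5, 11, 5]
data[-1]+data[-3] = 5+5 = 10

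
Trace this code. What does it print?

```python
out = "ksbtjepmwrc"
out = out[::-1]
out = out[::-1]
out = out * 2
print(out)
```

reverse → 'crwmpejtbsk'
reverse → 'ksbtjepmwrc'
repeat ×2 → 'ksbtjepmwrcksbtjepmwrc'

ksbtjepmwrcksbtjepmwrc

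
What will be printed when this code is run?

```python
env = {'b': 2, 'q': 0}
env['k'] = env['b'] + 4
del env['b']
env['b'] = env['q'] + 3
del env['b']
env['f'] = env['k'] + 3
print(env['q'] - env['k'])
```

-6

env['k'] = env['b']+4 = 6 → {'b': 2, 'q': 0, 'k': 6}
del 'b' → {'q': 0, 'k': 6}
env['b'] = env['q']+3 = 3 → {'q': 0, 'k': 6, 'b': 3}
del 'b' → {'q': 0, 'k': 6}
env['f'] = env['k']+3 = 9 → {'q': 0, 'k': 6, 'f': 9}
env['q']-env['k'] = 0-6 = -6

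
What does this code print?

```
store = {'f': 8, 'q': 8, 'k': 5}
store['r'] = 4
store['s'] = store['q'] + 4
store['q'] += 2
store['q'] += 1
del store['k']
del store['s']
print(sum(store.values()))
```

store['r'] = 4 → {'f': 8, 'q': 8, 'k': 5, 'r': 4}
store['s'] = store['q']+4 = 12 → {'f': 8, 'q': 8, 'k': 5, 'r': 4, 's': 12}
store['q'] = 8+2 = 10 → {'f': 8, 'q': 10, 'k': 5, 'r': 4, 's': 12}
store['q'] = 10+1 = 11 → {'f': 8, 'q': 11, 'k': 5, 'r': 4, 's': 12}
del 'k' → {'f': 8, 'q': 11, 'r': 4, 's': 12}
del 's' → {'f': 8, 'q': 11, 'r': 4}
sum of values = 23

23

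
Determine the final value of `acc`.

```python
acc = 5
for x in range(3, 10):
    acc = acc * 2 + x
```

1141

x=3: acc = 5*2+3 = 13
x=4: acc = 13*2+4 = 30
x=5: acc = 30*2+5 = 65
x=6: acc = 65*2+6 = 136
x=7: acc = 136*2+7 = 279
x=8: acc = 279*2+8 = 566
x=9: acc = 566*2+9 = 1141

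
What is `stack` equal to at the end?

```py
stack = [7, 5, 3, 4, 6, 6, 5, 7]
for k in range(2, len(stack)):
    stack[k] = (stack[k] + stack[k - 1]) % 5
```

k=2: stack[2] = (3+5)%5 = 3 → [7, 5, 3, 4, 6, 6, 5, 7]
k=3: stack[3] = (4+3)%5 = 2 → [7, 5, 3, 2, 6, 6, 5, 7]
k=4: stack[4] = (6+2)%5 = 3 → [7, 5, 3, 2, 3, 6, 5, 7]
k=5: stack[5] = (6+3)%5 = 4 → [7, 5, 3, 2, 3, 4, 5, 7]
k=6: stack[6] = (5+4)%5 = 4 → [7, 5, 3, 2, 3, 4, 4, 7]
k=7: stack[7] = (7+4)%5 = 1 → [7, 5, 3, 2, 3, 4, 4, 1]

[7, 5, 3, 2, 3, 4, 4, 1]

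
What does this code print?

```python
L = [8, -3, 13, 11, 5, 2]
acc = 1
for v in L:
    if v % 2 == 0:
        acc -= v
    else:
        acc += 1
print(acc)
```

-5

v=8: even, acc = 1-8 = -7
v=-3: not even, acc = (-7)+1 = -6
v=13: not even, acc = (-6)+1 = -5
v=11: not even, acc = (-5)+1 = -4
v=5: not even, acc = (-4)+1 = -3
v=2: even, acc = (-3)-2 = -5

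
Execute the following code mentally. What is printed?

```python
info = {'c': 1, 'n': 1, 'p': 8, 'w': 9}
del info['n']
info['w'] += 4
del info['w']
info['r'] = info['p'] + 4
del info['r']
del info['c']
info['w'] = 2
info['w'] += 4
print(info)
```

{'p': 8, 'w': 6}

del 'n' → {'c': 1, 'p': 8, 'w': 9}
info['w'] = 9+4 = 13 → {'c': 1, 'p': 8, 'w': 13}
del 'w' → {'c': 1, 'p': 8}
info['r'] = info['p']+4 = 12 → {'c': 1, 'p': 8, 'r': 12}
del 'r' → {'c': 1, 'p': 8}
del 'c' → {'p': 8}
info['w'] = 2 → {'p': 8, 'w': 2}
info['w'] = 2+4 = 6 → {'p': 8, 'w': 6}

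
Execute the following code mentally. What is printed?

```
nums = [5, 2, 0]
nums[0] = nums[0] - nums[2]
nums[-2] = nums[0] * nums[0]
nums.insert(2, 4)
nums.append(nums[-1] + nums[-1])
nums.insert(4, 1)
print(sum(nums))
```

nums[0] = nums[0]-nums[2] = 5-0 = 5 → [5, 2, 0]
nums[-2] = nums[0]*nums[0] = 5*5 = 25 → [5, 25, 0]
insert 4 at 2 → [5, 25, 4, 0]
append nums[-1]+nums[-1] = 0+0 = 0 → [5, 25, 4, 0, 0]
insert 1 at 4 → [5, 25, 4, 0, 1, 0]
sum = 35

35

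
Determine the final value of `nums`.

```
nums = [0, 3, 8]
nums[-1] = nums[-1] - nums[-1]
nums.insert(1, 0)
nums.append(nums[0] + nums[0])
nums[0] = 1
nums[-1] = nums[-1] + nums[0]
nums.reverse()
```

nums[-1] = nums[-1]-nums[-1] = 8-8 = 0 → [0, 3, 0]
insert 0 at 1 → [0, 0, 3, 0]
append nums[0]+nums[0] = 0+0 = 0 → [0, 0, 3, 0, 0]
nums[0] = 1 → [1, 0, 3, 0, 0]
nums[-1] = nums[-1]+nums[0] = 0+1 = 1 → [1, 0, 3, 0, 1]
reverse → [1, 0, 3, 0, 1]

[1, 0, 3, 0, 1]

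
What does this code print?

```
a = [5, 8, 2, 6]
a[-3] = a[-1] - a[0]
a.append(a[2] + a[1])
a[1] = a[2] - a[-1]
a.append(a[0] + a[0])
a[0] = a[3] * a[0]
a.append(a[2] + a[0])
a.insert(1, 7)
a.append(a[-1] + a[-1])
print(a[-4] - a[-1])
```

-61

a[-3] = a[-1]-a[0] = 6-5 = 1 → [5, 1, 2, 6]
append a[2]+a[1] = 2+1 = 3 → [5, 1, 2, 6, 3]
a[1] = a[2]-a[-1] = 2-3 = -1 → [5, -1, 2, 6, 3]
append a[0]+a[0] = 5+5 = 10 → [5, -1, 2, 6, 3, 10]
a[0] = a[3]*a[0] = 6*5 = 30 → [30, -1, 2, 6, 3, 10]
append a[2]+a[0] = 2+30 = 32 → [30, -1, 2, 6, 3, 10, 32]
insert 7 at 1 → [30, 7, -1, 2, 6, 3, 10, 32]
append a[-1]+a[-1] = 32+32 = 64 → [30, 7, -1, 2, 6, 3, 10, 32, 64]
a[-4]-a[-1] = 3-64 = -61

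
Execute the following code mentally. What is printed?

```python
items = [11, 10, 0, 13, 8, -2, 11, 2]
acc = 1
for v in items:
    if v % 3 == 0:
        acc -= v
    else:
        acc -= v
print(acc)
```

v=11: not %3==0, acc = 1-11 = -10
v=10: not %3==0, acc = (-10)-10 = -20
v=0: %3==0, acc = (-20)-0 = -20
v=13: not %3==0, acc = (-20)-13 = -33
v=8: not %3==0, acc = (-33)-8 = -41
v=-2: not %3==0, acc = (-41)-(-2) = -39
v=11: not %3==0, acc = (-39)-11 = -50
v=2: not %3==0, acc = (-50)-2 = -52

-52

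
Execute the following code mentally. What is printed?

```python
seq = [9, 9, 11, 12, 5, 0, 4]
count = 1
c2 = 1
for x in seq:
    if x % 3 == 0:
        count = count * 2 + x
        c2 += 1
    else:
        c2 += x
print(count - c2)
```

x=9: %3==0, count = 1*2+9 = 11; c2=2
x=9: %3==0, count = 11*2+9 = 31; c2=3
x=11: not %3==0; c2=14
x=12: %3==0, count = 31*2+12 = 74; c2=15
x=5: not %3==0; c2=20
x=0: %3==0, count = 74*2+0 = 148; c2=21
x=4: not %3==0; c2=25
count-c2 = 148-25 = 123

123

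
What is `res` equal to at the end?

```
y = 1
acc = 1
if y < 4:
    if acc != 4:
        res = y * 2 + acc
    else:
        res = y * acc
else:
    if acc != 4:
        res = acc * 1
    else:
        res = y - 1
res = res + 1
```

y=1, acc=1
y < 4 is True; acc != 4 is True
→ res = y * 2 + acc = 3
res = 3+1 = 4

4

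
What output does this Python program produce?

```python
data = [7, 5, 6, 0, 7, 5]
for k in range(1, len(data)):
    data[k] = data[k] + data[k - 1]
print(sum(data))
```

110

k=1: data[1] = 5+7 = 12 → [7, 12, 6, 0, 7, 5]
k=2: data[2] = 6+12 = 18 → [7, 12, 18, 0, 7, 5]
k=3: data[3] = 0+18 = 18 → [7, 12, 18, 18, 7, 5]
k=4: data[4] = 7+18 = 25 → [7, 12, 18, 18, 25, 5]
k=5: data[5] = 5+25 = 30 → [7, 12, 18, 18, 25, 30]
sum = 110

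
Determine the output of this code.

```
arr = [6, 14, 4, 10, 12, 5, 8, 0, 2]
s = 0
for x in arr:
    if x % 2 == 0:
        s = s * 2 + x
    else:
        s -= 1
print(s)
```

x=6: even, s = 0*2+6 = 6
x=14: even, s = 6*2+14 = 26
x=4: even, s = 26*2+4 = 56
x=10: even, s = 56*2+10 = 122
x=12: even, s = 122*2+12 = 256
x=5: not even, s = 256-1 = 255
x=8: even, s = 255*2+8 = 518
x=0: even, s = 518*2+0 = 1036
x=2: even, s = 1036*2+2 = 2074

2074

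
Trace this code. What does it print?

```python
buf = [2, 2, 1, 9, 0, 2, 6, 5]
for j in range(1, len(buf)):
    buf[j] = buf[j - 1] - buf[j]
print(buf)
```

[2, 0, -1, -10, -10, -12, -18, -23]

j=1: buf[1] = 2-2 = 0 → [2, 0, 1, 9, 0, 2, 6, 5]
j=2: buf[2] = 0-1 = -1 → [2, 0, -1, 9, 0, 2, 6, 5]
j=3: buf[3] = (-1)-9 = -10 → [2, 0, -1, -10, 0, 2, 6, 5]
j=4: buf[4] = (-10)-0 = -10 → [2, 0, -1, -10, -10, 2, 6, 5]
j=5: buf[5] = (-10)-2 = -12 → [2, 0, -1, -10, -10, -12, 6, 5]
j=6: buf[6] = (-12)-6 = -18 → [2, 0, -1, -10, -10, -12, -18, 5]
j=7: buf[7] = (-18)-5 = -23 → [2, 0, -1, -10, -10, -12, -18, -23]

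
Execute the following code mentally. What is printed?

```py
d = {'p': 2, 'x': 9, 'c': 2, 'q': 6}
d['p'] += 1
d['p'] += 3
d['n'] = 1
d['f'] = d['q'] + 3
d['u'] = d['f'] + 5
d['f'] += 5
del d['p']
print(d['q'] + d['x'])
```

d['p'] = 2+1 = 3 → {'p': 3, 'x': 9, 'c': 2, 'q': 6}
d['p'] = 3+3 = 6 → {'p': 6, 'x': 9, 'c': 2, 'q': 6}
d['n'] = 1 → {'p': 6, 'x': 9, 'c': 2, 'q': 6, 'n': 1}
d['f'] = d['q']+3 = 9 → {'p': 6, 'x': 9, 'c': 2, 'q': 6, 'n': 1, 'f': 9}
d['u'] = d['f']+5 = 14 → {'p': 6, 'x': 9, 'c': 2, 'q': 6, 'n': 1, 'f': 9, 'u': 14}
d['f'] = 9+5 = 14 → {'p': 6, 'x': 9, 'c': 2, 'q': 6, 'n': 1, 'f': 14, 'u': 14}
del 'p' → {'x': 9, 'c': 2, 'q': 6, 'n': 1, 'f': 14, 'u': 14}
d['q']+d['x'] = 6+9 = 15

15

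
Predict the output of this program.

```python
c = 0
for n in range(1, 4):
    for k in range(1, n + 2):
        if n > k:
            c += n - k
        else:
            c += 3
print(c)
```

n=1,k=1: not 1>1, c = 0+3 = 3
n=1,k=2: not 1>2, c = 3+3 = 6
n=2,k=1: 2>1, c = 6+1 = 7
n=2,k=2: not 2>2, c = 7+3 = 10
n=2,k=3: not 2>3, c = 10+3 = 13
n=3,k=1: 3>1, c = 13+2 = 15
n=3,k=2: 3>2, c = 15+1 = 16
n=3,k=3: not 3>3, c = 16+3 = 19
n=3,k=4: not 3>4, c = 19+3 = 22

22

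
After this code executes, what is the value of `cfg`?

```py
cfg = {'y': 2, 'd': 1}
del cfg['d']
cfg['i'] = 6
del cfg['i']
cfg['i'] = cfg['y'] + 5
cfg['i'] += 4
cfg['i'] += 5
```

del 'd' → {'y': 2}
cfg['i'] = 6 → {'y': 2, 'i': 6}
del 'i' → {'y': 2}
cfg['i'] = cfg['y']+5 = 7 → {'y': 2, 'i': 7}
cfg['i'] = 7+4 = 11 → {'y': 2, 'i': 11}
cfg['i'] = 11+5 = 16 → {'y': 2, 'i': 16}

{'y': 2, 'i': 16}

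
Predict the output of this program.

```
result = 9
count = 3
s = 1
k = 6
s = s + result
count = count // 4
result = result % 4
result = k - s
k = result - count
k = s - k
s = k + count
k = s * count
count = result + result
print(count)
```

-8

s = 1+9 = 10
count = 3//4 = 0
result = 9%4 = 1
result = 6-10 = -4
k = (-4)-0 = -4
k = 10-(-4) = 14
s = 14+0 = 14
k = 14*0 = 0
count = (-4)+(-4) = -8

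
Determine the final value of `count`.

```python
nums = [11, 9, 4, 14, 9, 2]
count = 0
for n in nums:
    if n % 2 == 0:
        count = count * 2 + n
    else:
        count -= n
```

n=11: not even, count = 0-11 = -11
n=9: not even, count = (-11)-9 = -20
n=4: even, count = (-20)*2+4 = -36
n=14: even, count = (-36)*2+14 = -58
n=9: not even, count = (-58)-9 = -67
n=2: even, count = (-67)*2+2 = -132

-132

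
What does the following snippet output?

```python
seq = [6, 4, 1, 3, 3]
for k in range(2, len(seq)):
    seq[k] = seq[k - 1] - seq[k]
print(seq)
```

[6, 4, 3, 0, -3]

k=2: seq[2] = 4-1 = 3 → [6, 4, 3, 3, 3]
k=3: seq[3] = 3-3 = 0 → [6, 4, 3, 0, 3]
k=4: seq[4] = 0-3 = -3 → [6, 4, 3, 0, -3]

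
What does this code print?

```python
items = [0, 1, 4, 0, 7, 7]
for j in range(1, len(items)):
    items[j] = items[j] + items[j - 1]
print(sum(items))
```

j=1: items[1] = 1+0 = 1 → [0, 1, 4, 0, 7, 7]
j=2: items[2] = 4+1 = 5 → [0, 1, 5, 0, 7, 7]
j=3: items[3] = 0+5 = 5 → [0, 1, 5, 5, 7, 7]
j=4: items[4] = 7+5 = 12 → [0, 1, 5, 5, 12, 7]
j=5: items[5] = 7+12 = 19 → [0, 1, 5, 5, 12, 19]
sum = 42

42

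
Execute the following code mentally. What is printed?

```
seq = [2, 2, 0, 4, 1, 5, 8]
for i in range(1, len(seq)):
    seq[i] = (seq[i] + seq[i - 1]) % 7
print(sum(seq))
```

i=1: seq[1] = (2+2)%7 = 4 → [2, 4, 0, 4, 1, 5, 8]
i=2: seq[2] = (0+4)%7 = 4 → [2, 4, 4, 4, 1, 5, 8]
i=3: seq[3] = (4+4)%7 = 1 → [2, 4, 4, 1, 1, 5, 8]
i=4: seq[4] = (1+1)%7 = 2 → [2, 4, 4, 1, 2, 5, 8]
i=5: seq[5] = (5+2)%7 = 0 → [2, 4, 4, 1, 2, 0, 8]
i=6: seq[6] = (8+0)%7 = 1 → [2, 4, 4, 1, 2, 0, 1]
sum = 14

14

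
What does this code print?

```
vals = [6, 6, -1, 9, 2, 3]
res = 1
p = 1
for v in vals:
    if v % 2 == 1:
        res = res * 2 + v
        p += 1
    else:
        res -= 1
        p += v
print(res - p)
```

-11

v=6: not odd, res = 1-1 = 0; p=7
v=6: not odd, res = 0-1 = -1; p=13
v=-1: odd, res = (-1)*2+(-1) = -3; p=14
v=9: odd, res = (-3)*2+9 = 3; p=15
v=2: not odd, res = 3-1 = 2; p=17
v=3: odd, res = 2*2+3 = 7; p=18
res-p = 7-18 = -11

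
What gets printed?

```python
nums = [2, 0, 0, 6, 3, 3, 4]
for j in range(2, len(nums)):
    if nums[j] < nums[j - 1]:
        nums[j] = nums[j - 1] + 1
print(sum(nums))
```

j=2: 0>=0, unchanged → [2, 0, 0, 6, 3, 3, 4]
j=3: 6>=0, unchanged → [2, 0, 0, 6, 3, 3, 4]
j=4: 3<6, nums[4] = 6+1 = 7 → [2, 0, 0, 6, 7, 3, 4]
j=5: 3<7, nums[5] = 7+1 = 8 → [2, 0, 0, 6, 7, 8, 4]
j=6: 4<8, nums[6] = 8+1 = 9 → [2, 0, 0, 6, 7, 8, 9]
sum = 32

32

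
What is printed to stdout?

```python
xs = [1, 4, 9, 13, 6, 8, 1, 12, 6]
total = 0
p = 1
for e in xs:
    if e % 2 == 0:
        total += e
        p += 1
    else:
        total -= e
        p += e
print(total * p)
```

e=1: not even, total = 0-1 = -1; p=2
e=4: even, total = (-1)+4 = 3; p=3
e=9: not even, total = 3-9 = -6; p=12
e=13: not even, total = (-6)-13 = -19; p=25
e=6: even, total = (-19)+6 = -13; p=26
e=8: even, total = (-13)+8 = -5; p=27
e=1: not even, total = (-5)-1 = -6; p=28
e=12: even, total = (-6)+12 = 6; p=29
e=6: even, total = 6+6 = 12; p=30
total*p = 12*30 = 360

360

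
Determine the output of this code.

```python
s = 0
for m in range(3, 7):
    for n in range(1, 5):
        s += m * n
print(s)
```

180

m=3,n=1: s = 0+3 = 3
m=3,n=2: s = 3+6 = 9
m=3,n=3: s = 9+9 = 18
m=3,n=4: s = 18+12 = 30
m=4,n=1: s = 30+4 = 34
m=4,n=2: s = 34+8 = 42
m=4,n=3: s = 42+12 = 54
m=4,n=4: s = 54+16 = 70
m=5,n=1: s = 70+5 = 75
m=5,n=2: s = 75+10 = 85
m=5,n=3: s = 85+15 = 100
m=5,n=4: s = 100+20 = 120
m=6,n=1: s = 120+6 = 126
m=6,n=2: s = 126+12 = 138
m=6,n=3: s = 138+18 = 156
m=6,n=4: s = 156+24 = 180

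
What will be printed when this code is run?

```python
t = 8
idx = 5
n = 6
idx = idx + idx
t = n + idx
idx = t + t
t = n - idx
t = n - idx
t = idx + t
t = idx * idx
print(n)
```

6

idx = 5+5 = 10
t = 6+10 = 16
idx = 16+16 = 32
t = 6-32 = -26
t = 6-32 = -26
t = 32+(-26) = 6
t = 32*32 = 1024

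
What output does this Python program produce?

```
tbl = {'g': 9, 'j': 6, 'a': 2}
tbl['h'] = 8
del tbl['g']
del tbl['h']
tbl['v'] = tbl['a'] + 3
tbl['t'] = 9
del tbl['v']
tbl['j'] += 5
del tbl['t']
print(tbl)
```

tbl['h'] = 8 → {'g': 9, 'j': 6, 'a': 2, 'h': 8}
del 'g' → {'j': 6, 'a': 2, 'h': 8}
del 'h' → {'j': 6, 'a': 2}
tbl['v'] = tbl['a']+3 = 5 → {'j': 6, 'a': 2, 'v': 5}
tbl['t'] = 9 → {'j': 6, 'a': 2, 'v': 5, 't': 9}
del 'v' → {'j': 6, 'a': 2, 't': 9}
tbl['j'] = 6+5 = 11 → {'j': 11, 'a': 2, 't': 9}
del 't' → {'j': 11, 'a': 2}

{'j': 11, 'a': 2}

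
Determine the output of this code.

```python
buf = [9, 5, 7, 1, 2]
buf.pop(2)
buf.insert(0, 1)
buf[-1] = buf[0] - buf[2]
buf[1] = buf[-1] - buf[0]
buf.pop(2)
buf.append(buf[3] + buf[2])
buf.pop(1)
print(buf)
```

pop(2) removes 7 → [9, 5, 1, 2]
insert 1 at 0 → [1, 9, 5, 1, 2]
buf[-1] = buf[0]-buf[2] = 1-5 = -4 → [1, 9, 5, 1, -4]
buf[1] = buf[-1]-buf[0] = (-4)-1 = -5 → [1, -5, 5, 1, -4]
pop(2) removes 5 → [1, -5, 1, -4]
append buf[3]+buf[2] = (-4)+1 = -3 → [1, -5, 1, -4, -3]
pop(1) removes -5 → [1, 1, -4, -3]

[1, 1, -4, -3]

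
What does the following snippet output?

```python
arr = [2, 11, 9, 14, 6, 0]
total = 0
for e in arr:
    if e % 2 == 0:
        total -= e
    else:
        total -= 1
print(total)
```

e=2: even, total = 0-2 = -2
e=11: not even, total = (-2)-1 = -3
e=9: not even, total = (-3)-1 = -4
e=14: even, total = (-4)-14 = -18
e=6: even, total = (-18)-6 = -24
e=0: even, total = (-24)-0 = -24

-24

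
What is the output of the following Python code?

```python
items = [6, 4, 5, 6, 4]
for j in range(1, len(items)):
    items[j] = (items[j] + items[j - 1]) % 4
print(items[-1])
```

1

j=1: items[1] = (4+6)%4 = 2 → [6, 2, 5, 6, 4]
j=2: items[2] = (5+2)%4 = 3 → [6, 2, 3, 6, 4]
j=3: items[3] = (6+3)%4 = 1 → [6, 2, 3, 1, 4]
j=4: items[4] = (4+1)%4 = 1 → [6, 2, 3, 1, 1]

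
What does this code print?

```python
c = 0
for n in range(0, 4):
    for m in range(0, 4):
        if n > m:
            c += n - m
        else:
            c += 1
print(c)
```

n=0,m=0: not 0>0, c = 0+1 = 1
n=0,m=1: not 0>1, c = 1+1 = 2
n=0,m=2: not 0>2, c = 2+1 = 3
n=0,m=3: not 0>3, c = 3+1 = 4
n=1,m=0: 1>0, c = 4+1 = 5
n=1,m=1: not 1>1, c = 5+1 = 6
n=1,m=2: not 1>2, c = 6+1 = 7
n=1,m=3: not 1>3, c = 7+1 = 8
n=2,m=0: 2>0, c = 8+2 = 10
n=2,m=1: 2>1, c = 10+1 = 11
n=2,m=2: not 2>2, c = 11+1 = 12
n=2,m=3: not 2>3, c = 12+1 = 13
n=3,m=0: 3>0, c = 13+3 = 16
n=3,m=1: 3>1, c = 16+2 = 18
n=3,m=2: 3>2, c = 18+1 = 19
n=3,m=3: not 3>3, c = 19+1 = 20

20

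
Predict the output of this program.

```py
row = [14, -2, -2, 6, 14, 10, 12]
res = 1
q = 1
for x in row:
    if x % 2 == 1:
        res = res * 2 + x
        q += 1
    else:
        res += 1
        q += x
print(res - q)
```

-45

x=14: not odd, res = 1+1 = 2; q=15
x=-2: not odd, res = 2+1 = 3; q=13
x=-2: not odd, res = 3+1 = 4; q=11
x=6: not odd, res = 4+1 = 5; q=17
x=14: not odd, res = 5+1 = 6; q=31
x=10: not odd, res = 6+1 = 7; q=41
x=12: not odd, res = 7+1 = 8; q=53
res-q = 8-53 = -45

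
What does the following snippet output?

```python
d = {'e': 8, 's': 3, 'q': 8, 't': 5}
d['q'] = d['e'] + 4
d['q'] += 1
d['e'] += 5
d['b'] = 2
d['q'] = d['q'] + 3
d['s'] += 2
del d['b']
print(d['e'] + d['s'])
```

18

d['q'] = d['e']+4 = 12 → {'e': 8, 's': 3, 'q': 12, 't': 5}
d['q'] = 12+1 = 13 → {'e': 8, 's': 3, 'q': 13, 't': 5}
d['e'] = 8+5 = 13 → {'e': 13, 's': 3, 'q': 13, 't': 5}
d['b'] = 2 → {'e': 13, 's': 3, 'q': 13, 't': 5, 'b': 2}
d['q'] = d['q']+3 = 16 → {'e': 13, 's': 3, 'q': 16, 't': 5, 'b': 2}
d['s'] = 3+2 = 5 → {'e': 13, 's': 5, 'q': 16, 't': 5, 'b': 2}
del 'b' → {'e': 13, 's': 5, 'q': 16, 't': 5}
d['e']+d['s'] = 13+5 = 18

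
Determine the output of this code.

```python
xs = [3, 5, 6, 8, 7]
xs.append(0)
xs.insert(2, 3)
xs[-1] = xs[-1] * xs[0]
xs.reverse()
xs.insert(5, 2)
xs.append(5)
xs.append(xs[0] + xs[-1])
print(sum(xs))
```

append 0 → [3, 5, 6, 8, 7, 0]
insert 3 at 2 → [3, 5, 3, 6, 8, 7, 0]
xs[-1] = xs[-1]*xs[0] = 0*3 = 0 → [3, 5, 3, 6, 8, 7, 0]
reverse → [0, 7, 8, 6, 3, 5, 3]
insert 2 at 5 → [0, 7, 8, 6, 3, 2, 5, 3]
append 5 → [0, 7, 8, 6, 3, 2, 5, 3, 5]
append xs[0]+xs[-1] = 0+5 = 5 → [0, 7, 8, 6, 3, 2, 5, 3, 5, 5]
sum = 44

44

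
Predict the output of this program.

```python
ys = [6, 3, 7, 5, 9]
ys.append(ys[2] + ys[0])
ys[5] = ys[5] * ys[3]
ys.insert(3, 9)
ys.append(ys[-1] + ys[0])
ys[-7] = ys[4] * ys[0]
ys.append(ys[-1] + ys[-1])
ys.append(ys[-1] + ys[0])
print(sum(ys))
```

append ys[2]+ys[0] = 7+6 = 13 → [6, 3, 7, 5, 9, 13]
ys[5] = ys[5]*ys[3] = 13*5 = 65 → [6, 3, 7, 5, 9, 65]
insert 9 at 3 → [6, 3, 7, 9, 5, 9, 65]
append ys[-1]+ys[0] = 65+6 = 71 → [6, 3, 7, 9, 5, 9, 65, 71]
ys[-7] = ys[4]*ys[0] = 5*6 = 30 → [6, 30, 7, 9, 5, 9, 65, 71]
append ys[-1]+ys[-1] = 71+71 = 142 → [6, 30, 7, 9, 5, 9, 65, 71, 142]
append ys[-1]+ys[0] = 142+6 = 148 → [6, 30, 7, 9, 5, 9, 65, 71, 142, 148]
sum = 492

492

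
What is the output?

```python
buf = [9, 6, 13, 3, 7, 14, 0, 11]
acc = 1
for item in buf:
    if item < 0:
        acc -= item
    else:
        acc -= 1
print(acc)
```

item=9: not <0, acc = 1-1 = 0
item=6: not <0, acc = 0-1 = -1
item=13: not <0, acc = (-1)-1 = -2
item=3: not <0, acc = (-2)-1 = -3
item=7: not <0, acc = (-3)-1 = -4
item=14: not <0, acc = (-4)-1 = -5
item=0: not <0, acc = (-5)-1 = -6
item=11: not <0, acc = (-6)-1 = -7

-7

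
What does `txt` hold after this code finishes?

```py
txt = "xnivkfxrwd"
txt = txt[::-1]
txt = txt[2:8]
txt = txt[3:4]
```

reverse → 'dwrxfkvinx'
slice [2:8] → 'rxfkvi'
slice [3:4] → 'k'

'k'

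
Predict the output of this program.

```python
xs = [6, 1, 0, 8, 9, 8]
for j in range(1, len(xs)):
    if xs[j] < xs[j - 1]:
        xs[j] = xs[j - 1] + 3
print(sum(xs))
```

j=1: 1<6, xs[1] = 6+3 = 9 → [6, 9, 0, 8, 9, 8]
j=2: 0<9, xs[2] = 9+3 = 12 → [6, 9, 12, 8, 9, 8]
j=3: 8<12, xs[3] = 12+3 = 15 → [6, 9, 12, 15, 9, 8]
j=4: 9<15, xs[4] = 15+3 = 18 → [6, 9, 12, 15, 18, 8]
j=5: 8<18, xs[5] = 18+3 = 21 → [6, 9, 12, 15, 18, 21]
sum = 81

81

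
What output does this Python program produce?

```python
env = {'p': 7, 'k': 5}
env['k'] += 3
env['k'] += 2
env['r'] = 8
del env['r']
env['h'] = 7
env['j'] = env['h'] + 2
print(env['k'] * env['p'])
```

env['k'] = 5+3 = 8 → {'p': 7, 'k': 8}
env['k'] = 8+2 = 10 → {'p': 7, 'k': 10}
env['r'] = 8 → {'p': 7, 'k': 10, 'r': 8}
del 'r' → {'p': 7, 'k': 10}
env['h'] = 7 → {'p': 7, 'k': 10, 'h': 7}
env['j'] = env['h']+2 = 9 → {'p': 7, 'k': 10, 'h': 7, 'j': 9}
env['k']*env['p'] = 10*7 = 70

70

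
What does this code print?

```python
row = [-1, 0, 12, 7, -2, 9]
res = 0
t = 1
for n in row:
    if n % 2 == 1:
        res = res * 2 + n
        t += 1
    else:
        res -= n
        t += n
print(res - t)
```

-39

n=-1: odd, res = 0*2+(-1) = -1; t=2
n=0: not odd, res = (-1)-0 = -1; t=2
n=12: not odd, res = (-1)-12 = -13; t=14
n=7: odd, res = (-13)*2+7 = -19; t=15
n=-2: not odd, res = (-19)-(-2) = -17; t=13
n=9: odd, res = (-17)*2+9 = -25; t=14
res-t = (-25)-14 = -39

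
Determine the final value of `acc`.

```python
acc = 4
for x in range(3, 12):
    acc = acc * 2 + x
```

x=3: acc = 4*2+3 = 11
x=4: acc = 11*2+4 = 26
x=5: acc = 26*2+5 = 57
x=6: acc = 57*2+6 = 120
x=7: acc = 120*2+7 = 247
x=8: acc = 247*2+8 = 502
x=9: acc = 502*2+9 = 1013
x=10: acc = 1013*2+10 = 2036
x=11: acc = 2036*2+11 = 4083

4083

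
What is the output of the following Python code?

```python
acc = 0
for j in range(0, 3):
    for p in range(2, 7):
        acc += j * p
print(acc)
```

j=0,p=2: acc = 0+0 = 0
j=0,p=3: acc = 0+0 = 0
j=0,p=4: acc = 0+0 = 0
j=0,p=5: acc = 0+0 = 0
j=0,p=6: acc = 0+0 = 0
j=1,p=2: acc = 0+2 = 2
j=1,p=3: acc = 2+3 = 5
j=1,p=4: acc = 5+4 = 9
j=1,p=5: acc = 9+5 = 14
j=1,p=6: acc = 14+6 = 20
j=2,p=2: acc = 20+4 = 24
j=2,p=3: acc = 24+6 = 30
j=2,p=4: acc = 30+8 = 38
j=2,p=5: acc = 38+10 = 48
j=2,p=6: acc = 48+12 = 60

60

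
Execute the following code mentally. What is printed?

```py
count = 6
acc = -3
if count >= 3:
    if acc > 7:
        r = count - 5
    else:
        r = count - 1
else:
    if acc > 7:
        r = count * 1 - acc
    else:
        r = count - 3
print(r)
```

count=6, acc=-3
count >= 3 is True; acc > 7 is False
→ r = count - 1 = 5

5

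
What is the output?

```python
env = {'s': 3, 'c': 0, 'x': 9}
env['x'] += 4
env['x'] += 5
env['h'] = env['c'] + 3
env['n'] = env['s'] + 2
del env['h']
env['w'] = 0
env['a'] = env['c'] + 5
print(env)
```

env['x'] = 9+4 = 13 → {'s': 3, 'c': 0, 'x': 13}
env['x'] = 13+5 = 18 → {'s': 3, 'c': 0, 'x': 18}
env['h'] = env['c']+3 = 3 → {'s': 3, 'c': 0, 'x': 18, 'h': 3}
env['n'] = env['s']+2 = 5 → {'s': 3, 'c': 0, 'x': 18, 'h': 3, 'n': 5}
del 'h' → {'s': 3, 'c': 0, 'x': 18, 'n': 5}
env['w'] = 0 → {'s': 3, 'c': 0, 'x': 18, 'n': 5, 'w': 0}
env['a'] = env['c']+5 = 5 → {'s': 3, 'c': 0, 'x': 18, 'n': 5, 'w': 0, 'a': 5}

{'s': 3, 'c': 0, 'x': 18, 'n': 5, 'w': 0, 'a': 5}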